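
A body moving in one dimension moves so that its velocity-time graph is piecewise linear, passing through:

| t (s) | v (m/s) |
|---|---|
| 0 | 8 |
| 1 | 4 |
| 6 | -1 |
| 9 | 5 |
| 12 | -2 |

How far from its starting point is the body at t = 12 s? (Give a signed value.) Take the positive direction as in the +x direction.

24 m

Displacement is the signed area under the v-t curve.
0–1 s: ½(8 + 4)(1) = 6 m
1–6 s: ½(4 + -1)(5) = 7.5 m
6–9 s: ½(-1 + 5)(3) = 6 m
9–12 s: ½(5 + -2)(3) = 4.5 m
Net displacement = 24 m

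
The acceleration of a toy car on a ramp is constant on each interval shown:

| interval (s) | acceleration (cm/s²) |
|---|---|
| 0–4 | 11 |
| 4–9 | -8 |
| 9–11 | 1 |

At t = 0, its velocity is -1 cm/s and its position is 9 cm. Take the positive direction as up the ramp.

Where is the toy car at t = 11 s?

On each constant-a segment, Δv = aΔt and Δx = v₀Δt + ½aΔt²; chain segment to segment.
0–4 s: v starts -1 cm/s; Δx = -1·4 + ½·11·4² = 84 cm; v ends 43 cm/s.
4–9 s: v starts 43 cm/s; Δx = 43·5 + ½·-8·5² = 115 cm; v ends 3 cm/s.
9–11 s: v starts 3 cm/s; Δx = 3·2 + ½·1·2² = 8 cm; v ends 5 cm/s.
x(11) = 9 + Σ Δx = 216 cm.

216 cm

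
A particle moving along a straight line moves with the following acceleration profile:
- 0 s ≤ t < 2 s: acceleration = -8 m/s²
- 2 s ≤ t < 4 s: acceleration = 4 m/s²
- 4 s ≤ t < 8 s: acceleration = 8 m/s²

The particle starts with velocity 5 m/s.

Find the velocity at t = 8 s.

29 m/s

Δv equals the area under the a-t graph; then v = v₀ + Δv.
0–2 s: -8 × 2 = -16 m/s
2–4 s: 4 × 2 = 8 m/s
4–8 s: 8 × 4 = 32 m/s
Δv = 24 m/s, so v(8) = 5 + (24) = 29 m/s.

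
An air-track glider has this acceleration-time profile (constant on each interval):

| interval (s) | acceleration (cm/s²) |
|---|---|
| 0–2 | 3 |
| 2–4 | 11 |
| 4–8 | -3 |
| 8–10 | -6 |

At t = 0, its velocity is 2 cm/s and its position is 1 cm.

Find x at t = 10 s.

169 cm

On each constant-a segment, Δv = aΔt and Δx = v₀Δt + ½aΔt²; chain segment to segment.
0–2 s: v starts 2 cm/s; Δx = 2·2 + ½·3·2² = 10 cm; v ends 8 cm/s.
2–4 s: v starts 8 cm/s; Δx = 8·2 + ½·11·2² = 38 cm; v ends 30 cm/s.
4–8 s: v starts 30 cm/s; Δx = 30·4 + ½·-3·4² = 96 cm; v ends 18 cm/s.
8–10 s: v starts 18 cm/s; Δx = 18·2 + ½·-6·2² = 24 cm; v ends 6 cm/s.
x(10) = 1 + Σ Δx = 169 cm.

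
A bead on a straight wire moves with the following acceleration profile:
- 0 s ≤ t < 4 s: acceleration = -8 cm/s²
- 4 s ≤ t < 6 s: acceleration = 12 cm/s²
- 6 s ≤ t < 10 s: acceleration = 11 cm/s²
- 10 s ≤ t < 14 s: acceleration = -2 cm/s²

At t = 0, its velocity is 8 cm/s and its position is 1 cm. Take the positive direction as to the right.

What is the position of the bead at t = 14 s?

193 cm

On each constant-a segment, Δv = aΔt and Δx = v₀Δt + ½aΔt²; chain segment to segment.
0–4 s: v starts 8 cm/s; Δx = 8·4 + ½·-8·4² = -32 cm; v ends -24 cm/s.
4–6 s: v starts -24 cm/s; Δx = -24·2 + ½·12·2² = -24 cm; v ends 0 cm/s.
6–10 s: v starts 0 cm/s; Δx = 0·4 + ½·11·4² = 88 cm; v ends 44 cm/s.
10–14 s: v starts 44 cm/s; Δx = 44·4 + ½·-2·4² = 160 cm; v ends 36 cm/s.
x(14) = 1 + Σ Δx = 193 cm.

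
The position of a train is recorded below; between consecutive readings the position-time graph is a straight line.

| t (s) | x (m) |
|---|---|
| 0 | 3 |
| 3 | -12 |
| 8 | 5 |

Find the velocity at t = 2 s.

Velocity is the slope of the x-t graph on 0–3 s: (-12 − 3)/(3 − 0) = -5 m/s.

-5 m/s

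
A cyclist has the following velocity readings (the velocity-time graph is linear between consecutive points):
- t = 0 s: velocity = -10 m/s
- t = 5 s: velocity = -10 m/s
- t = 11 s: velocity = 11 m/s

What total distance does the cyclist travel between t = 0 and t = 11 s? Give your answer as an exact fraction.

571/7 m

Total distance travelled is ∫|v| dt — sum the magnitudes of each area piece.
0–5 s: |-10| × 5 = 50 m
5–11 s: v = 0 at t = 55/7 s; triangle areas 100/7 + 121/7 = 221/7 m
Total distance = 571/7 m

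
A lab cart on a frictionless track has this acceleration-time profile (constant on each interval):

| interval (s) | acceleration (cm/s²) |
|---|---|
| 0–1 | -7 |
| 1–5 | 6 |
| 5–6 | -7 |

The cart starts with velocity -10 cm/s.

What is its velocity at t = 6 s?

Δv equals the area under the a-t graph; then v = v₀ + Δv.
0–1 s: -7 × 1 = -7 cm/s
1–5 s: 6 × 4 = 24 cm/s
5–6 s: -7 × 1 = -7 cm/s
Δv = 10 cm/s, so v(6) = -10 + (10) = 0 cm/s.

0 cm/s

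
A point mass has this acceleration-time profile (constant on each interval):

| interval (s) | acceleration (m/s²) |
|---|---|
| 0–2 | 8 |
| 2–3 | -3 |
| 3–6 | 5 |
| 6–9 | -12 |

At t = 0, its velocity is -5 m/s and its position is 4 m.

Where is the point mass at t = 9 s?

On each constant-a segment, Δv = aΔt and Δx = v₀Δt + ½aΔt²; chain segment to segment.
0–2 s: v starts -5 m/s; Δx = -5·2 + ½·8·2² = 6 m; v ends 11 m/s.
2–3 s: v starts 11 m/s; Δx = 11·1 + ½·-3·1² = 9.5 m; v ends 8 m/s.
3–6 s: v starts 8 m/s; Δx = 8·3 + ½·5·3² = 46.5 m; v ends 23 m/s.
6–9 s: v starts 23 m/s; Δx = 23·3 + ½·-12·3² = 15 m; v ends -13 m/s.
x(9) = 4 + Σ Δx = 81 m.

81 m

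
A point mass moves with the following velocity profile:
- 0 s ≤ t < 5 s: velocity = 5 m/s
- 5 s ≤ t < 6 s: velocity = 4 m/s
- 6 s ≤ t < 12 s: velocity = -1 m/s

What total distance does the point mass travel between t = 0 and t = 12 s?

Distance (not displacement) is the total path length: add the absolute areas under v-t.
0–5 s: |5| × 5 = 25 m
5–6 s: |4| × 1 = 4 m
6–12 s: |-1| × 6 = 6 m
Total distance = 35 m

35 m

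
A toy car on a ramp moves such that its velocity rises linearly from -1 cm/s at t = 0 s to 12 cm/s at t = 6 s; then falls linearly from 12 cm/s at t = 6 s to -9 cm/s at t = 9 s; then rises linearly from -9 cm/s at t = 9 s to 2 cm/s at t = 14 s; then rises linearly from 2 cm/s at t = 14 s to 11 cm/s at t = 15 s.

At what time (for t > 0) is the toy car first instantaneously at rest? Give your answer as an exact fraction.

t = 6/13 s

v changes sign on 0–6 s (from -1 to 12); the graph is linear there, so v = 0 at t = 0 + (1)·(6 − 0)/(12 − -1) = 6/13 s.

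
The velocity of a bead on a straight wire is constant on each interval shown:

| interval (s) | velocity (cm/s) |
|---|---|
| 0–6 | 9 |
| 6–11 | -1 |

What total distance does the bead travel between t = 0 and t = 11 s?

Total distance travelled is ∫|v| dt — sum the magnitudes of each area piece.
0–6 s: |9| × 6 = 54 cm
6–11 s: |-1| × 5 = 5 cm
Total distance = 59 cm

59 cm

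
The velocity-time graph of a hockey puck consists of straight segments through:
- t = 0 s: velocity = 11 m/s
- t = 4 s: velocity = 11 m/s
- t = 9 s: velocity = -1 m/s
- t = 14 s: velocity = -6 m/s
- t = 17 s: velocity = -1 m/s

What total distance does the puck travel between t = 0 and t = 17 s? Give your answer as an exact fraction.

1169/12 m

Distance (not displacement) is the total path length: add the absolute areas under v-t.
0–4 s: |11| × 4 = 44 m
4–9 s: v = 0 at t = 103/12 s; triangle areas 605/24 + 5/24 = 305/12 m
9–14 s: |½(-1 + -6)(5)| = 17.5 m
14–17 s: |½(-6 + -1)(3)| = 10.5 m
Total distance = 1169/12 m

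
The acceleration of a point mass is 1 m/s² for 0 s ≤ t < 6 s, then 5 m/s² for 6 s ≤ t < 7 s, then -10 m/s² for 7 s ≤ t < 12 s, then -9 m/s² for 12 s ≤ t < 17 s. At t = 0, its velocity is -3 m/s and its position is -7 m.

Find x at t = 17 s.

-409 m

On each constant-a segment, Δv = aΔt and Δx = v₀Δt + ½aΔt²; chain segment to segment.
0–6 s: v starts -3 m/s; Δx = -3·6 + ½·1·6² = 0 m; v ends 3 m/s.
6–7 s: v starts 3 m/s; Δx = 3·1 + ½·5·1² = 5.5 m; v ends 8 m/s.
7–12 s: v starts 8 m/s; Δx = 8·5 + ½·-10·5² = -85 m; v ends -42 m/s.
12–17 s: v starts -42 m/s; Δx = -42·5 + ½·-9·5² = -322.5 m; v ends -87 m/s.
x(17) = -7 + Σ Δx = -409 m.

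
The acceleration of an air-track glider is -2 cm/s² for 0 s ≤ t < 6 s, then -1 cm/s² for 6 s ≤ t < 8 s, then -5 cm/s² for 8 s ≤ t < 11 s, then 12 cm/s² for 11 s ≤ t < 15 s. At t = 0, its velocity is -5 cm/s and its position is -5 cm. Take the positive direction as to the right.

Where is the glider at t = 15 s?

On each constant-a segment, Δv = aΔt and Δx = v₀Δt + ½aΔt²; chain segment to segment.
0–6 s: v starts -5 cm/s; Δx = -5·6 + ½·-2·6² = -66 cm; v ends -17 cm/s.
6–8 s: v starts -17 cm/s; Δx = -17·2 + ½·-1·2² = -36 cm; v ends -19 cm/s.
8–11 s: v starts -19 cm/s; Δx = -19·3 + ½·-5·3² = -79.5 cm; v ends -34 cm/s.
11–15 s: v starts -34 cm/s; Δx = -34·4 + ½·12·4² = -40 cm; v ends 14 cm/s.
x(15) = -5 + Σ Δx = -226.5 cm.

-226.5 cm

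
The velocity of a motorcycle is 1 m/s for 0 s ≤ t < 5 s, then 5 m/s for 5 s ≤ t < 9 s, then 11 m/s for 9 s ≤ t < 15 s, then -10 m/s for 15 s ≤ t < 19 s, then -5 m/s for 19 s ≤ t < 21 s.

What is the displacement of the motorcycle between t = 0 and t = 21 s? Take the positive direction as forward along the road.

41 m

Net displacement equals the area under the velocity-time graph (areas below the axis count negative).
0–5 s: 1 × 5 = 5 m
5–9 s: 5 × 4 = 20 m
9–15 s: 11 × 6 = 66 m
15–19 s: -10 × 4 = -40 m
19–21 s: -5 × 2 = -10 m
Net displacement = 41 m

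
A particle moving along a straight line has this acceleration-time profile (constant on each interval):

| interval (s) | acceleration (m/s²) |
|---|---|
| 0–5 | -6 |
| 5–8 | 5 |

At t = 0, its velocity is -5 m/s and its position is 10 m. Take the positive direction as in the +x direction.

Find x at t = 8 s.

On each constant-a segment, Δv = aΔt and Δx = v₀Δt + ½aΔt²; chain segment to segment.
0–5 s: v starts -5 m/s; Δx = -5·5 + ½·-6·5² = -100 m; v ends -35 m/s.
5–8 s: v starts -35 m/s; Δx = -35·3 + ½·5·3² = -82.5 m; v ends -20 m/s.
x(8) = 10 + Σ Δx = -172.5 m.

-172.5 m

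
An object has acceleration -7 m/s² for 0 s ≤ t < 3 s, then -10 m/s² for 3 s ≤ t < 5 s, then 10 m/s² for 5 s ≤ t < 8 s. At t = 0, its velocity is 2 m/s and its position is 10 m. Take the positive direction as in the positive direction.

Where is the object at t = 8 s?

-145.5 m

On each constant-a segment, Δv = aΔt and Δx = v₀Δt + ½aΔt²; chain segment to segment.
0–3 s: v starts 2 m/s; Δx = 2·3 + ½·-7·3² = -25.5 m; v ends -19 m/s.
3–5 s: v starts -19 m/s; Δx = -19·2 + ½·-10·2² = -58 m; v ends -39 m/s.
5–8 s: v starts -39 m/s; Δx = -39·3 + ½·10·3² = -72 m; v ends -9 m/s.
x(8) = 10 + Σ Δx = -145.5 m.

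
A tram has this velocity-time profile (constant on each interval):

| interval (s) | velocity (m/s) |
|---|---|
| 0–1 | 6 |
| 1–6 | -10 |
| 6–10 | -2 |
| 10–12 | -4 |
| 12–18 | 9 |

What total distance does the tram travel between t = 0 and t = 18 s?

126 m

Distance (not displacement) is the total path length: add the absolute areas under v-t.
0–1 s: |6| × 1 = 6 m
1–6 s: |-10| × 5 = 50 m
6–10 s: |-2| × 4 = 8 m
10–12 s: |-4| × 2 = 8 m
12–18 s: |9| × 6 = 54 m
Total distance = 126 m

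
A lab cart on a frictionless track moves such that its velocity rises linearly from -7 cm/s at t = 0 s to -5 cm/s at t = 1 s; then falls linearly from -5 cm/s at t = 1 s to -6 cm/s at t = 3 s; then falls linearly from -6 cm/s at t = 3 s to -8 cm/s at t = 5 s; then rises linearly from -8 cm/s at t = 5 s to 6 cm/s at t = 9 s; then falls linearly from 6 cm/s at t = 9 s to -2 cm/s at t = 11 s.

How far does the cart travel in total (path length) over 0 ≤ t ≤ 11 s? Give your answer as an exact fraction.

352/7 cm

Distance (not displacement) is the total path length: add the absolute areas under v-t.
0–1 s: |½(-7 + -5)(1)| = 6 cm
1–3 s: |½(-5 + -6)(2)| = 11 cm
3–5 s: |½(-6 + -8)(2)| = 14 cm
5–9 s: v = 0 at t = 51/7 s; triangle areas 64/7 + 36/7 = 100/7 cm
9–11 s: v = 0 at t = 10.5 s; triangle areas 4.5 + 0.5 = 5 cm
Total distance = 352/7 cm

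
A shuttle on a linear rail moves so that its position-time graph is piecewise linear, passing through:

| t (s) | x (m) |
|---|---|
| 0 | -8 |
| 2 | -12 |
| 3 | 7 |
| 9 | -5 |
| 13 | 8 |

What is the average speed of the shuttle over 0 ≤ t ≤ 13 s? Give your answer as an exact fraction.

48/13 m/s

Average speed = (total path length)/(elapsed time); on a piecewise-linear x-t graph the path length is Σ|Δx|.
0–2 s: |Δx| = |-12 − -8| = 4 m
2–3 s: |Δx| = |7 − -12| = 19 m
3–9 s: |Δx| = |-5 − 7| = 12 m
9–13 s: |Δx| = |8 − -5| = 13 m
Total path = 48 m; average speed = 48/13 = 48/13 m/s.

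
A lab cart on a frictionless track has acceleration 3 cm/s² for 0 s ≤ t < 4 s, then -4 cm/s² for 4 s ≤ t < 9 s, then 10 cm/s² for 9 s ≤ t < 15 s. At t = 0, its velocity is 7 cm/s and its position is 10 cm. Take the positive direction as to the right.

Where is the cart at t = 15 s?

On each constant-a segment, Δv = aΔt and Δx = v₀Δt + ½aΔt²; chain segment to segment.
0–4 s: v starts 7 cm/s; Δx = 7·4 + ½·3·4² = 52 cm; v ends 19 cm/s.
4–9 s: v starts 19 cm/s; Δx = 19·5 + ½·-4·5² = 45 cm; v ends -1 cm/s.
9–15 s: v starts -1 cm/s; Δx = -1·6 + ½·10·6² = 174 cm; v ends 59 cm/s.
x(15) = 10 + Σ Δx = 281 cm.

281 cm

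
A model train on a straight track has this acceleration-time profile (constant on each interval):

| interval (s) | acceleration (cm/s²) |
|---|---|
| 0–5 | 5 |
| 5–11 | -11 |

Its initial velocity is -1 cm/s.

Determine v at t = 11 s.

-42 cm/s

Δv equals the area under the a-t graph; then v = v₀ + Δv.
0–5 s: 5 × 5 = 25 cm/s
5–11 s: -11 × 6 = -66 cm/s
Δv = -41 cm/s, so v(11) = -1 + (-41) = -42 cm/s.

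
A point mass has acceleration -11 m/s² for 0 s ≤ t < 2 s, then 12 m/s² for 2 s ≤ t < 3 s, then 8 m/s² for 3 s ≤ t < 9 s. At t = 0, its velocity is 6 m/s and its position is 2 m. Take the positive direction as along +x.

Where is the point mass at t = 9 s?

On each constant-a segment, Δv = aΔt and Δx = v₀Δt + ½aΔt²; chain segment to segment.
0–2 s: v starts 6 m/s; Δx = 6·2 + ½·-11·2² = -10 m; v ends -16 m/s.
2–3 s: v starts -16 m/s; Δx = -16·1 + ½·12·1² = -10 m; v ends -4 m/s.
3–9 s: v starts -4 m/s; Δx = -4·6 + ½·8·6² = 120 m; v ends 44 m/s.
x(9) = 2 + Σ Δx = 102 m.

102 m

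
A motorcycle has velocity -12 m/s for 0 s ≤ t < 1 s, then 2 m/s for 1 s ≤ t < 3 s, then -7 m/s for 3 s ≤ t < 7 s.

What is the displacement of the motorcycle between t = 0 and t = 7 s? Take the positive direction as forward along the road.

Displacement is the signed area under the v-t curve.
0–1 s: -12 × 1 = -12 m
1–3 s: 2 × 2 = 4 m
3–7 s: -7 × 4 = -28 m
Net displacement = -36 m

-36 m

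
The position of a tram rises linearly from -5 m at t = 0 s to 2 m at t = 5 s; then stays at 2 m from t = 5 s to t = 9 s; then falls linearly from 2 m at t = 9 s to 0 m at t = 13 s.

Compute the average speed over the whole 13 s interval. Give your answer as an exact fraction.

Average speed = (total path length)/(elapsed time); on a piecewise-linear x-t graph the path length is Σ|Δx|.
0–5 s: |Δx| = |2 − -5| = 7 m
5–9 s: |Δx| = |2 − 2| = 0 m
9–13 s: |Δx| = |0 − 2| = 2 m
Total path = 9 m; average speed = 9/13 = 9/13 m/s.

9/13 m/s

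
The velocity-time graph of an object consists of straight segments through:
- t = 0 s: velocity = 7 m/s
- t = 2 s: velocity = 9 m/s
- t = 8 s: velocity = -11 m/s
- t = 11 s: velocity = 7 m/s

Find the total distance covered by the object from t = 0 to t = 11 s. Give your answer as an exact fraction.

Distance (not displacement) is the total path length: add the absolute areas under v-t.
0–2 s: |½(7 + 9)(2)| = 16 m
2–8 s: v = 0 at t = 4.7 s; triangle areas 12.15 + 18.15 = 30.3 m
8–11 s: v = 0 at t = 59/6 s; triangle areas 121/12 + 49/12 = 85/6 m
Total distance = 907/15 m

907/15 m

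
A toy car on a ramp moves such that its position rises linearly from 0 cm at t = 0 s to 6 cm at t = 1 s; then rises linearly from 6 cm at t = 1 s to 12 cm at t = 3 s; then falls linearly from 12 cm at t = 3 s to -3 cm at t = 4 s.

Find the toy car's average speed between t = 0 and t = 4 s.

Average speed = (total path length)/(elapsed time); on a piecewise-linear x-t graph the path length is Σ|Δx|.
0–1 s: |Δx| = |6 − 0| = 6 cm
1–3 s: |Δx| = |12 − 6| = 6 cm
3–4 s: |Δx| = |-3 − 12| = 15 cm
Total path = 27 cm; average speed = 27/4 = 6.75 cm/s.

6.75 cm/s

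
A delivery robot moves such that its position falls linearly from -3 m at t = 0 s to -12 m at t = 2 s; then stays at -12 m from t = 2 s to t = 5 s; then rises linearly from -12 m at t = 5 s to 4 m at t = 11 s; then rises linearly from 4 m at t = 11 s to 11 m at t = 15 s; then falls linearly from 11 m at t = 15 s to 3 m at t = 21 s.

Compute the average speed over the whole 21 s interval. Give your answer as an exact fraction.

40/21 m/s

Average speed = (total path length)/(elapsed time); on a piecewise-linear x-t graph the path length is Σ|Δx|.
0–2 s: |Δx| = |-12 − -3| = 9 m
2–5 s: |Δx| = |-12 − -12| = 0 m
5–11 s: |Δx| = |4 − -12| = 16 m
11–15 s: |Δx| = |11 − 4| = 7 m
15–21 s: |Δx| = |3 − 11| = 8 m
Total path = 40 m; average speed = 40/21 = 40/21 m/s.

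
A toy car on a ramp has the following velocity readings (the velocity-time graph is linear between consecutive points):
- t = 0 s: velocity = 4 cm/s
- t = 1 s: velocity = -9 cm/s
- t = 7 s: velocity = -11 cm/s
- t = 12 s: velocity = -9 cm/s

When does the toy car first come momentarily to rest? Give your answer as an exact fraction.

v changes sign on 0–1 s (from 4 to -9); the graph is linear there, so v = 0 at t = 0 + (-4)·(1 − 0)/(-9 − 4) = 4/13 s.

t = 4/13 s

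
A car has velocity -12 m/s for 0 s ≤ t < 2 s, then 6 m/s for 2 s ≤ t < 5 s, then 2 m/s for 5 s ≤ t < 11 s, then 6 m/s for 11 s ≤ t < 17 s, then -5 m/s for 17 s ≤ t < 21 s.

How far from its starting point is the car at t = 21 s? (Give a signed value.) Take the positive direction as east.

22 m

Net displacement equals the area under the velocity-time graph (areas below the axis count negative).
0–2 s: -12 × 2 = -24 m
2–5 s: 6 × 3 = 18 m
5–11 s: 2 × 6 = 12 m
11–17 s: 6 × 6 = 36 m
17–21 s: -5 × 4 = -20 m
Net displacement = 22 m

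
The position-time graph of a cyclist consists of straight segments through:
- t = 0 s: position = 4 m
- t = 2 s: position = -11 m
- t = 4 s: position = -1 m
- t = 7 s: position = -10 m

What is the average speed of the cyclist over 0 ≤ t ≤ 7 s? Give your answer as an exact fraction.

Average speed = (total path length)/(elapsed time); on a piecewise-linear x-t graph the path length is Σ|Δx|.
0–2 s: |Δx| = |-11 − 4| = 15 m
2–4 s: |Δx| = |-1 − -11| = 10 m
4–7 s: |Δx| = |-10 − -1| = 9 m
Total path = 34 m; average speed = 34/7 = 34/7 m/s.

34/7 m/s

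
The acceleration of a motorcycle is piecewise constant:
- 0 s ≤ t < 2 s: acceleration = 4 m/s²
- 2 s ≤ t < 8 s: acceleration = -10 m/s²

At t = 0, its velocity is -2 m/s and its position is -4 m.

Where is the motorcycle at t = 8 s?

-144 m

On each constant-a segment, Δv = aΔt and Δx = v₀Δt + ½aΔt²; chain segment to segment.
0–2 s: v starts -2 m/s; Δx = -2·2 + ½·4·2² = 4 m; v ends 6 m/s.
2–8 s: v starts 6 m/s; Δx = 6·6 + ½·-10·6² = -144 m; v ends -54 m/s.
x(8) = -4 + Σ Δx = -144 m.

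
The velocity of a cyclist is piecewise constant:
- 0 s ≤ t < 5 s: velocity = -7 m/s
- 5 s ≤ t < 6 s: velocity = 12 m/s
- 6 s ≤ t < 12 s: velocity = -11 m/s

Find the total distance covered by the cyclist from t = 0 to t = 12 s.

Total distance travelled is ∫|v| dt — sum the magnitudes of each area piece.
0–5 s: |-7| × 5 = 35 m
5–6 s: |12| × 1 = 12 m
6–12 s: |-11| × 6 = 66 m
Total distance = 113 m

113 m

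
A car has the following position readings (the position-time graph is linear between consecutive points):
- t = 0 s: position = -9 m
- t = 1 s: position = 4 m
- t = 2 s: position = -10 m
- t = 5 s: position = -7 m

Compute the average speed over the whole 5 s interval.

Average speed = (total path length)/(elapsed time); on a piecewise-linear x-t graph the path length is Σ|Δx|.
0–1 s: |Δx| = |4 − -9| = 13 m
1–2 s: |Δx| = |-10 − 4| = 14 m
2–5 s: |Δx| = |-7 − -10| = 3 m
Total path = 30 m; average speed = 30/5 = 6 m/s.

6 m/s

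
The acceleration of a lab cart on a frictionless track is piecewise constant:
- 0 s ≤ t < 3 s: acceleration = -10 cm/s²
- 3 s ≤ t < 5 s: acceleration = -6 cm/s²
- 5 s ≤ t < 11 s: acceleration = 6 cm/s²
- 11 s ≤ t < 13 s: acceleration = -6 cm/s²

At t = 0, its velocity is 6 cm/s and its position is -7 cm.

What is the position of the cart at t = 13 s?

On each constant-a segment, Δv = aΔt and Δx = v₀Δt + ½aΔt²; chain segment to segment.
0–3 s: v starts 6 cm/s; Δx = 6·3 + ½·-10·3² = -27 cm; v ends -24 cm/s.
3–5 s: v starts -24 cm/s; Δx = -24·2 + ½·-6·2² = -60 cm; v ends -36 cm/s.
5–11 s: v starts -36 cm/s; Δx = -36·6 + ½·6·6² = -108 cm; v ends 0 cm/s.
11–13 s: v starts 0 cm/s; Δx = 0·2 + ½·-6·2² = -12 cm; v ends -12 cm/s.
x(13) = -7 + Σ Δx = -214 cm.

-214 cm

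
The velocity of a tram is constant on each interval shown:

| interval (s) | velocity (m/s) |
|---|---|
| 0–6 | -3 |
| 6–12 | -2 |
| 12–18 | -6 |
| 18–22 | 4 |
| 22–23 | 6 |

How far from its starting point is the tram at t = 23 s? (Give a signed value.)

Net displacement equals the area under the velocity-time graph (areas below the axis count negative).
0–6 s: -3 × 6 = -18 m
6–12 s: -2 × 6 = -12 m
12–18 s: -6 × 6 = -36 m
18–22 s: 4 × 4 = 16 m
22–23 s: 6 × 1 = 6 m
Net displacement = -44 m

-44 m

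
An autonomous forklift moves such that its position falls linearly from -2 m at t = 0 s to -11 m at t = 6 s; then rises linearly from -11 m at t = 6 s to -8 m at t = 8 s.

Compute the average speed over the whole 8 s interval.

1.5 m/s

Average speed = (total path length)/(elapsed time); on a piecewise-linear x-t graph the path length is Σ|Δx|.
0–6 s: |Δx| = |-11 − -2| = 9 m
6–8 s: |Δx| = |-8 − -11| = 3 m
Total path = 12 m; average speed = 12/8 = 1.5 m/s.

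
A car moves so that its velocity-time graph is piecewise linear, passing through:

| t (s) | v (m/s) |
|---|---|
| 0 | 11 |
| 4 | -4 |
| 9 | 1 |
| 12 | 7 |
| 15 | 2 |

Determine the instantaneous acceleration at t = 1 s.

-3.75 m/s²

Acceleration is the slope of the v-t graph on 0–4 s: (-4 − 11)/(4 − 0) = -3.75 m/s².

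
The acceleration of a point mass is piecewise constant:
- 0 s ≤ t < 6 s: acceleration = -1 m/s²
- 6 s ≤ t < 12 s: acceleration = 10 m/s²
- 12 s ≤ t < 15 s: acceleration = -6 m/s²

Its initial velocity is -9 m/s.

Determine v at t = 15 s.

27 m/s

Δv equals the area under the a-t graph; then v = v₀ + Δv.
0–6 s: -1 × 6 = -6 m/s
6–12 s: 10 × 6 = 60 m/s
12–15 s: -6 × 3 = -18 m/s
Δv = 36 m/s, so v(15) = -9 + (36) = 27 m/s.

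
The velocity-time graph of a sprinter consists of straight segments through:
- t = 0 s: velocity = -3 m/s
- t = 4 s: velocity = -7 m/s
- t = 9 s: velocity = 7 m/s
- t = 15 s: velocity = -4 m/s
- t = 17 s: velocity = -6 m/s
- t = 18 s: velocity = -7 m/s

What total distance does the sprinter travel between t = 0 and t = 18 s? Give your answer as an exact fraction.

Distance (not displacement) is the total path length: add the absolute areas under v-t.
0–4 s: |½(-3 + -7)(4)| = 20 m
4–9 s: v = 0 at t = 6.5 s; triangle areas 8.75 + 8.75 = 17.5 m
9–15 s: v = 0 at t = 141/11 s; triangle areas 147/11 + 48/11 = 195/11 m
15–17 s: |½(-4 + -6)(2)| = 10 m
17–18 s: |½(-6 + -7)(1)| = 6.5 m
Total distance = 789/11 m

789/11 m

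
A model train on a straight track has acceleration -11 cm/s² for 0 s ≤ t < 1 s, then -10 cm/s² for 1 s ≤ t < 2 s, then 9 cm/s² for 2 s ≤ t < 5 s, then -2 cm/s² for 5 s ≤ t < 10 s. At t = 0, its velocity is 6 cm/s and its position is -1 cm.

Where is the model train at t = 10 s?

20 cm

On each constant-a segment, Δv = aΔt and Δx = v₀Δt + ½aΔt²; chain segment to segment.
0–1 s: v starts 6 cm/s; Δx = 6·1 + ½·-11·1² = 0.5 cm; v ends -5 cm/s.
1–2 s: v starts -5 cm/s; Δx = -5·1 + ½·-10·1² = -10 cm; v ends -15 cm/s.
2–5 s: v starts -15 cm/s; Δx = -15·3 + ½·9·3² = -4.5 cm; v ends 12 cm/s.
5–10 s: v starts 12 cm/s; Δx = 12·5 + ½·-2·5² = 35 cm; v ends 2 cm/s.
x(10) = -1 + Σ Δx = 20 cm.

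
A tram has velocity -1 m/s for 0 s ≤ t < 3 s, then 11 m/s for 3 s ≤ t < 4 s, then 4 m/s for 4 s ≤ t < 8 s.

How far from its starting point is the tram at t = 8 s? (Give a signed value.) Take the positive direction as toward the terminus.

Net displacement equals the area under the velocity-time graph (areas below the axis count negative).
0–3 s: -1 × 3 = -3 m
3–4 s: 11 × 1 = 11 m
4–8 s: 4 × 4 = 16 m
Net displacement = 24 m

24 m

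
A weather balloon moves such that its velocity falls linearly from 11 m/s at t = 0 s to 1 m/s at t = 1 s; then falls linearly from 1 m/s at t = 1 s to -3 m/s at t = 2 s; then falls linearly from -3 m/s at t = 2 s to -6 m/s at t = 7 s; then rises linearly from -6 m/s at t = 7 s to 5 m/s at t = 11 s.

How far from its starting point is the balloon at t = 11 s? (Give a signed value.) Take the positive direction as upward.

-19.5 m

Displacement is the signed area under the v-t curve.
0–1 s: ½(11 + 1)(1) = 6 m
1–2 s: ½(1 + -3)(1) = -1 m
2–7 s: ½(-3 + -6)(5) = -22.5 m
7–11 s: ½(-6 + 5)(4) = -2 m
Net displacement = -19.5 m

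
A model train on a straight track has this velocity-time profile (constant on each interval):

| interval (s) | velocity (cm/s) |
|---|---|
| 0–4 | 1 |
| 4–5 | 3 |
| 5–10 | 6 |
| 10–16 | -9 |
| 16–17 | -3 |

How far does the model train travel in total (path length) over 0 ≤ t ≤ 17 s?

94 cm

Total distance travelled is ∫|v| dt — sum the magnitudes of each area piece.
0–4 s: |1| × 4 = 4 cm
4–5 s: |3| × 1 = 3 cm
5–10 s: |6| × 5 = 30 cm
10–16 s: |-9| × 6 = 54 cm
16–17 s: |-3| × 1 = 3 cm
Total distance = 94 cm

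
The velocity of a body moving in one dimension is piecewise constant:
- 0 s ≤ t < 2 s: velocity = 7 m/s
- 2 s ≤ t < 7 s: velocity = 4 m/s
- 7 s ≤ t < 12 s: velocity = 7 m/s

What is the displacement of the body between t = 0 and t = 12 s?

Displacement is the signed area under the v-t curve.
0–2 s: 7 × 2 = 14 m
2–7 s: 4 × 5 = 20 m
7–12 s: 7 × 5 = 35 m
Net displacement = 69 m

69 m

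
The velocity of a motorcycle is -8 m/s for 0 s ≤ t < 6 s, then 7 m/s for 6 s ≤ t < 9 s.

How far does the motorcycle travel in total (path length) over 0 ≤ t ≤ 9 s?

69 m

Distance (not displacement) is the total path length: add the absolute areas under v-t.
0–6 s: |-8| × 6 = 48 m
6–9 s: |7| × 3 = 21 m
Total distance = 69 m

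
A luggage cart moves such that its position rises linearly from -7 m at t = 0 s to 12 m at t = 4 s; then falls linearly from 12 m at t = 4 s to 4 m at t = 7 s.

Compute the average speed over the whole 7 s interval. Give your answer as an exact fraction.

Average speed = (total path length)/(elapsed time); on a piecewise-linear x-t graph the path length is Σ|Δx|.
0–4 s: |Δx| = |12 − -7| = 19 m
4–7 s: |Δx| = |4 − 12| = 8 m
Total path = 27 m; average speed = 27/7 = 27/7 m/s.

27/7 m/s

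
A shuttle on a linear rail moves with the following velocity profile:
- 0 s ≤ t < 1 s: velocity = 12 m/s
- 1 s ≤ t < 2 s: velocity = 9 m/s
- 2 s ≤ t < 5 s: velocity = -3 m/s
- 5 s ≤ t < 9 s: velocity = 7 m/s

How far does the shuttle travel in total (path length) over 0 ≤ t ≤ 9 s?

58 m

Distance (not displacement) is the total path length: add the absolute areas under v-t.
0–1 s: |12| × 1 = 12 m
1–2 s: |9| × 1 = 9 m
2–5 s: |-3| × 3 = 9 m
5–9 s: |7| × 4 = 28 m
Total distance = 58 m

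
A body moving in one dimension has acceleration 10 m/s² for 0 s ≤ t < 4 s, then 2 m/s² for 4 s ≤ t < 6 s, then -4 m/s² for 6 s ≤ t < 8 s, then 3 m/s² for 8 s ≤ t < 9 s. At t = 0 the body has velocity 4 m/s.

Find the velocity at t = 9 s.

43 m/s

Δv equals the area under the a-t graph; then v = v₀ + Δv.
0–4 s: 10 × 4 = 40 m/s
4–6 s: 2 × 2 = 4 m/s
6–8 s: -4 × 2 = -8 m/s
8–9 s: 3 × 1 = 3 m/s
Δv = 39 m/s, so v(9) = 4 + (39) = 43 m/s.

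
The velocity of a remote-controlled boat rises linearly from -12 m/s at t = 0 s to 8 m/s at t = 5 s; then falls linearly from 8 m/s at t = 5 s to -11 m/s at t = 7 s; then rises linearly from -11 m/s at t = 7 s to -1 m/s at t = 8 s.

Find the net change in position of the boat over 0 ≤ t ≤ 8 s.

Net displacement equals the area under the velocity-time graph (areas below the axis count negative).
0–5 s: ½(-12 + 8)(5) = -10 m
5–7 s: ½(8 + -11)(2) = -3 m
7–8 s: ½(-11 + -1)(1) = -6 m
Net displacement = -19 m

-19 m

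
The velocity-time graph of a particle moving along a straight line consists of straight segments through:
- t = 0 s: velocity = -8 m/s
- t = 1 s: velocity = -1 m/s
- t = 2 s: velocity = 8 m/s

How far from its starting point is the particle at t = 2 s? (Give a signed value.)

Displacement is the signed area under the v-t curve.
0–1 s: ½(-8 + -1)(1) = -4.5 m
1–2 s: ½(-1 + 8)(1) = 3.5 m
Net displacement = -1 m

-1 m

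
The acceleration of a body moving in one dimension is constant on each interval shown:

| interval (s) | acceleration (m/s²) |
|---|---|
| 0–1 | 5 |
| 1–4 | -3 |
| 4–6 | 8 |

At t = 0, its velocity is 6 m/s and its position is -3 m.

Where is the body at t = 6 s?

On each constant-a segment, Δv = aΔt and Δx = v₀Δt + ½aΔt²; chain segment to segment.
0–1 s: v starts 6 m/s; Δx = 6·1 + ½·5·1² = 8.5 m; v ends 11 m/s.
1–4 s: v starts 11 m/s; Δx = 11·3 + ½·-3·3² = 19.5 m; v ends 2 m/s.
4–6 s: v starts 2 m/s; Δx = 2·2 + ½·8·2² = 20 m; v ends 18 m/s.
x(6) = -3 + Σ Δx = 45 m.

45 m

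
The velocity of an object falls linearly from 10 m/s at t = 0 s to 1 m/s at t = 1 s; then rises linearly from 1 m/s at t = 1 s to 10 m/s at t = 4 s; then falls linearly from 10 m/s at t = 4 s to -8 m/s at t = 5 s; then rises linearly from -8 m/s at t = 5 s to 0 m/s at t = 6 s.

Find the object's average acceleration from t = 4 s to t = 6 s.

Average acceleration = Δv/Δt = (0 − 10)/(6 − 4) = -5 m/s².

-5 m/s²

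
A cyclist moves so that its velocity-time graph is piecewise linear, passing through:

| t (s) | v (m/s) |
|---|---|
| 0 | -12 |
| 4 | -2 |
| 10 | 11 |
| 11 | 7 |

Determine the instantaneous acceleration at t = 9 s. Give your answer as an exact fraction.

13/6 m/s²

Acceleration is the slope of the v-t graph on 4–10 s: (11 − -2)/(10 − 4) = 13/6 m/s².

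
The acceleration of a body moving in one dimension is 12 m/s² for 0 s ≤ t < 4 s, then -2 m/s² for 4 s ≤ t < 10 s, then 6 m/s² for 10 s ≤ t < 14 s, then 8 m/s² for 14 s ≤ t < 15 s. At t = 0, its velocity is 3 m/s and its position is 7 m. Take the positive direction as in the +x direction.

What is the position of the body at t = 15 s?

656 m

On each constant-a segment, Δv = aΔt and Δx = v₀Δt + ½aΔt²; chain segment to segment.
0–4 s: v starts 3 m/s; Δx = 3·4 + ½·12·4² = 108 m; v ends 51 m/s.
4–10 s: v starts 51 m/s; Δx = 51·6 + ½·-2·6² = 270 m; v ends 39 m/s.
10–14 s: v starts 39 m/s; Δx = 39·4 + ½·6·4² = 204 m; v ends 63 m/s.
14–15 s: v starts 63 m/s; Δx = 63·1 + ½·8·1² = 67 m; v ends 71 m/s.
x(15) = 7 + Σ Δx = 656 m.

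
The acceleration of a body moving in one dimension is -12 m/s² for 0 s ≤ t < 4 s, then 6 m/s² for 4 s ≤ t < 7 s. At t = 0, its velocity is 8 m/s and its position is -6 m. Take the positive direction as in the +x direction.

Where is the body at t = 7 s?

On each constant-a segment, Δv = aΔt and Δx = v₀Δt + ½aΔt²; chain segment to segment.
0–4 s: v starts 8 m/s; Δx = 8·4 + ½·-12·4² = -64 m; v ends -40 m/s.
4–7 s: v starts -40 m/s; Δx = -40·3 + ½·6·3² = -93 m; v ends -22 m/s.
x(7) = -6 + Σ Δx = -163 m.

-163 m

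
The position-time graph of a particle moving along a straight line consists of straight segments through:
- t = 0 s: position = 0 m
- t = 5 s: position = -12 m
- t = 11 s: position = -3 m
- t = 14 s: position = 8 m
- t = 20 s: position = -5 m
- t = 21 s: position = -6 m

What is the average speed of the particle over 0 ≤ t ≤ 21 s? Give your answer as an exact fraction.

Average speed = (total path length)/(elapsed time); on a piecewise-linear x-t graph the path length is Σ|Δx|.
0–5 s: |Δx| = |-12 − 0| = 12 m
5–11 s: |Δx| = |-3 − -12| = 9 m
11–14 s: |Δx| = |8 − -3| = 11 m
14–20 s: |Δx| = |-5 − 8| = 13 m
20–21 s: |Δx| = |-6 − -5| = 1 m
Total path = 46 m; average speed = 46/21 = 46/21 m/s.

46/21 m/s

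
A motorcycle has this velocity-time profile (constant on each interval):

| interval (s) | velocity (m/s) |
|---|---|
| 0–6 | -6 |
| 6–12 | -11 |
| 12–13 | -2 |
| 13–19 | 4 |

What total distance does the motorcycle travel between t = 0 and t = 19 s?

Total distance travelled is ∫|v| dt — sum the magnitudes of each area piece.
0–6 s: |-6| × 6 = 36 m
6–12 s: |-11| × 6 = 66 m
12–13 s: |-2| × 1 = 2 m
13–19 s: |4| × 6 = 24 m
Total distance = 128 m

128 m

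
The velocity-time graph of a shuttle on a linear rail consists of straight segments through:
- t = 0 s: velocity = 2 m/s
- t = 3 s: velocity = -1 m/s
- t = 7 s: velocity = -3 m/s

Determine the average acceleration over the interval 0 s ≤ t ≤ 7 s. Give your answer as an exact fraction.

-5/7 m/s²

Average acceleration = Δv/Δt = (-3 − 2)/(7 − 0) = -5/7 m/s².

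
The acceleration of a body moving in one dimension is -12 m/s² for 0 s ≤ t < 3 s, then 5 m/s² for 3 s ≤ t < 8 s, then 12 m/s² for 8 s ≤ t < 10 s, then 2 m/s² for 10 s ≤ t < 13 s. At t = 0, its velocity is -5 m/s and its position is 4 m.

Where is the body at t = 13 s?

On each constant-a segment, Δv = aΔt and Δx = v₀Δt + ½aΔt²; chain segment to segment.
0–3 s: v starts -5 m/s; Δx = -5·3 + ½·-12·3² = -69 m; v ends -41 m/s.
3–8 s: v starts -41 m/s; Δx = -41·5 + ½·5·5² = -142.5 m; v ends -16 m/s.
8–10 s: v starts -16 m/s; Δx = -16·2 + ½·12·2² = -8 m; v ends 8 m/s.
10–13 s: v starts 8 m/s; Δx = 8·3 + ½·2·3² = 33 m; v ends 14 m/s.
x(13) = 4 + Σ Δx = -182.5 m.

-182.5 m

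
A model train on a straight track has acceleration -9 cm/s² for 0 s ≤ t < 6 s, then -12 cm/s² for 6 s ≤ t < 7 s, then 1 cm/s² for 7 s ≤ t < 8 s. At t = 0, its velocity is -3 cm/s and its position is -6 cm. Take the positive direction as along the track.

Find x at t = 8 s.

On each constant-a segment, Δv = aΔt and Δx = v₀Δt + ½aΔt²; chain segment to segment.
0–6 s: v starts -3 cm/s; Δx = -3·6 + ½·-9·6² = -180 cm; v ends -57 cm/s.
6–7 s: v starts -57 cm/s; Δx = -57·1 + ½·-12·1² = -63 cm; v ends -69 cm/s.
7–8 s: v starts -69 cm/s; Δx = -69·1 + ½·1·1² = -68.5 cm; v ends -68 cm/s.
x(8) = -6 + Σ Δx = -317.5 cm.

-317.5 cm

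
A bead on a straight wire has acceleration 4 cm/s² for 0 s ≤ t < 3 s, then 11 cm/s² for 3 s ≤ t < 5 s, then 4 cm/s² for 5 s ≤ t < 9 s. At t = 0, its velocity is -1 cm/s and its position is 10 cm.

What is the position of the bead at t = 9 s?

On each constant-a segment, Δv = aΔt and Δx = v₀Δt + ½aΔt²; chain segment to segment.
0–3 s: v starts -1 cm/s; Δx = -1·3 + ½·4·3² = 15 cm; v ends 11 cm/s.
3–5 s: v starts 11 cm/s; Δx = 11·2 + ½·11·2² = 44 cm; v ends 33 cm/s.
5–9 s: v starts 33 cm/s; Δx = 33·4 + ½·4·4² = 164 cm; v ends 49 cm/s.
x(9) = 10 + Σ Δx = 233 cm.

233 cm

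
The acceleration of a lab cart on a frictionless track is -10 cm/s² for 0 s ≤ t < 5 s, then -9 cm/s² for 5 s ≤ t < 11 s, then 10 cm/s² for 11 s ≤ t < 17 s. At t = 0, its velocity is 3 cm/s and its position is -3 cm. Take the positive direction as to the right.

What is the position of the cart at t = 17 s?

On each constant-a segment, Δv = aΔt and Δx = v₀Δt + ½aΔt²; chain segment to segment.
0–5 s: v starts 3 cm/s; Δx = 3·5 + ½·-10·5² = -110 cm; v ends -47 cm/s.
5–11 s: v starts -47 cm/s; Δx = -47·6 + ½·-9·6² = -444 cm; v ends -101 cm/s.
11–17 s: v starts -101 cm/s; Δx = -101·6 + ½·10·6² = -426 cm; v ends -41 cm/s.
x(17) = -3 + Σ Δx = -983 cm.

-983 cm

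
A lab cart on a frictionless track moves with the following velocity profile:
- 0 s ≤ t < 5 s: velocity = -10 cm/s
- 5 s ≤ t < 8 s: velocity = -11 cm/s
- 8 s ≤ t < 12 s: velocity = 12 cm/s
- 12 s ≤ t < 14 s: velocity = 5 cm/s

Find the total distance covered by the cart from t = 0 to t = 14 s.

Distance (not displacement) is the total path length: add the absolute areas under v-t.
0–5 s: |-10| × 5 = 50 cm
5–8 s: |-11| × 3 = 33 cm
8–12 s: |12| × 4 = 48 cm
12–14 s: |5| × 2 = 10 cm
Total distance = 141 cm

141 cm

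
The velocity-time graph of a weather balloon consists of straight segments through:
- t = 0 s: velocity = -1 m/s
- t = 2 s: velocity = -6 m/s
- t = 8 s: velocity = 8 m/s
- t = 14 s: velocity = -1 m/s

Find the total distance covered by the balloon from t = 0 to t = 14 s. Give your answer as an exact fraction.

1052/21 m

Total distance travelled is ∫|v| dt — sum the magnitudes of each area piece.
0–2 s: |½(-1 + -6)(2)| = 7 m
2–8 s: v = 0 at t = 32/7 s; triangle areas 54/7 + 96/7 = 150/7 m
8–14 s: v = 0 at t = 40/3 s; triangle areas 64/3 + 1/3 = 65/3 m
Total distance = 1052/21 m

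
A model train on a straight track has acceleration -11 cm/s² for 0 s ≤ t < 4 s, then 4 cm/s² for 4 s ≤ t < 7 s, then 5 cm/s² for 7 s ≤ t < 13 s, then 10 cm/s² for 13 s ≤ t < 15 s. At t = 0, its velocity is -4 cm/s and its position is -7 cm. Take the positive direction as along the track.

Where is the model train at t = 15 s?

On each constant-a segment, Δv = aΔt and Δx = v₀Δt + ½aΔt²; chain segment to segment.
0–4 s: v starts -4 cm/s; Δx = -4·4 + ½·-11·4² = -104 cm; v ends -48 cm/s.
4–7 s: v starts -48 cm/s; Δx = -48·3 + ½·4·3² = -126 cm; v ends -36 cm/s.
7–13 s: v starts -36 cm/s; Δx = -36·6 + ½·5·6² = -126 cm; v ends -6 cm/s.
13–15 s: v starts -6 cm/s; Δx = -6·2 + ½·10·2² = 8 cm; v ends 14 cm/s.
x(15) = -7 + Σ Δx = -355 cm.

-355 cm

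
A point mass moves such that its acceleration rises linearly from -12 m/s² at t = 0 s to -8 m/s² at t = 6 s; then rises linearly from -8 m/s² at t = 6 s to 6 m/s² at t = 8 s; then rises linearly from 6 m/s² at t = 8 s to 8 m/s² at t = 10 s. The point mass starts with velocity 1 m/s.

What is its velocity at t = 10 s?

Δv equals the area under the a-t graph; then v = v₀ + Δv.
0–6 s: ½(-12 + -8)(6) = -60 m/s
6–8 s: ½(-8 + 6)(2) = -2 m/s
8–10 s: ½(6 + 8)(2) = 14 m/s
Δv = -48 m/s, so v(10) = 1 + (-48) = -47 m/s.

-47 m/s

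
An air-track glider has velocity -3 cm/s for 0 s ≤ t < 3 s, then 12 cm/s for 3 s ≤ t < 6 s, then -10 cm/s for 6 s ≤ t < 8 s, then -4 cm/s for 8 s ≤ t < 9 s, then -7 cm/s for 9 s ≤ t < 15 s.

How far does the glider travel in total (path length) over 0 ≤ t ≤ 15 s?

111 cm

Distance (not displacement) is the total path length: add the absolute areas under v-t.
0–3 s: |-3| × 3 = 9 cm
3–6 s: |12| × 3 = 36 cm
6–8 s: |-10| × 2 = 20 cm
8–9 s: |-4| × 1 = 4 cm
9–15 s: |-7| × 6 = 42 cm
Total distance = 111 cm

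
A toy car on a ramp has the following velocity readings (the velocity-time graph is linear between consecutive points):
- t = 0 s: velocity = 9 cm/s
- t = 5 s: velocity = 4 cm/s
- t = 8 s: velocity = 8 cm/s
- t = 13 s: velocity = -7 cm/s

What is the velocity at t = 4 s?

5 cm/s

On 0–5 s the graph is linear from 9 to 4 cm/s: v(4) = 9 + (4 − 9)·(4 − 0)/(5 − 0) = 5 cm/s.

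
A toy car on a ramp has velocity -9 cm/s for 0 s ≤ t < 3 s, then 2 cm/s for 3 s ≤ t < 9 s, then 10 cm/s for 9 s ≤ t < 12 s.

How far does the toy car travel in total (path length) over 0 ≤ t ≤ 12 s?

69 cm

Distance (not displacement) is the total path length: add the absolute areas under v-t.
0–3 s: |-9| × 3 = 27 cm
3–9 s: |2| × 6 = 12 cm
9–12 s: |10| × 3 = 30 cm
Total distance = 69 cm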